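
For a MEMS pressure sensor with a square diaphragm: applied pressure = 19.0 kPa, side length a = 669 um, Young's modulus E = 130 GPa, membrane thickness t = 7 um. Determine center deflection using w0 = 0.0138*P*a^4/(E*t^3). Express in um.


Step 1: Convert pressure to compatible units (E is in GPa, so P in GPa).
P = 19.0 kPa = 19.0e-6 GPa
Step 2: Compute numerator: 0.0138 * P * a^4.
a^4 = 669^4 = 200310848721
numerator = 0.0138 * 19.0e-6 * 200310848721 = 5.25215e+04
Step 3: Compute denominator: E * t^3 = 130 * 7^3 = 44590
Step 4: w0 = numerator / denominator = 5.25215e+04 / 44590 = 1.1779 um


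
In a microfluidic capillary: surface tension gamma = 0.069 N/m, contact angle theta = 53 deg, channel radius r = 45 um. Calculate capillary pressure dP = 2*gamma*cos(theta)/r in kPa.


Step 1: cos(53 deg) = 0.6018
Step 2: Convert r to m: r = 45e-6 m
Step 3: dP = 2 * 0.069 * 0.6018 / 45e-6 = 1845.5 Pa
Step 4: Convert Pa to kPa (divide by 1000).
dP = 1.85 kPa


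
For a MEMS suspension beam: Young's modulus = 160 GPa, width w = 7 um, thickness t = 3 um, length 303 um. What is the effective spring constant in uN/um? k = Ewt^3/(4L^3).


Step 1: Convert E to consistent units (1 GPa = 1000 uN/um^2).
E = 160 GPa = 160000 uN/um^2
Step 2: Compute t^3 = 3^3 = 27
Step 3: Compute L^3 = 303^3 = 27818127
Step 4: k = 160000 * 7 * 27 / (4 * 27818127)
k = 0.2718 uN/um


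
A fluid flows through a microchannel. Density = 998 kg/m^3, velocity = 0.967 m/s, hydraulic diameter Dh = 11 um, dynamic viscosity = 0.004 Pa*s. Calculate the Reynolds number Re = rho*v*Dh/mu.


Step 1: Convert Dh to meters: Dh = 11e-6 m
Step 2: Re = rho * v * Dh / mu
Re = 998 * 0.967 * 11e-6 / 0.004
Re = 2.654


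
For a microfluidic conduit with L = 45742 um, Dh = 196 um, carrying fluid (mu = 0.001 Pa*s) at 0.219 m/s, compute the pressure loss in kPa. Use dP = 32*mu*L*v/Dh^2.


Step 1: Convert to SI: L = 45742e-6 m, Dh = 196e-6 m
Step 2: dP = 32 * 0.001 * 45742e-6 * 0.219 / (196e-6)^2
Step 3: dP = 8344.44 Pa
Step 4: Convert to kPa: dP = 8.34 kPa


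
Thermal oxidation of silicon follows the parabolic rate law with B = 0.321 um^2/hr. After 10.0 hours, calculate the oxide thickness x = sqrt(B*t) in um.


Step 1: Compute B*t = 0.321 * 10.0 = 3.21
Step 2: x = sqrt(3.21)
x = 1.792 um


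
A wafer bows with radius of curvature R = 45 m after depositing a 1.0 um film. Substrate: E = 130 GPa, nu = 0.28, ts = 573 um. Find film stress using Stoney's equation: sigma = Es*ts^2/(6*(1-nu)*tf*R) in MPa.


Step 1: Compute numerator: Es * ts^2 = 130 * 573^2 = 42682770 (GPa*um^2)
Step 2: Compute denominator (R in um): 6*(1-nu)*tf*R = 6*0.72*1.0*45e6 = 194400000.0 (um^2)
Step 3: sigma (GPa) = 42682770 / 194400000.0 = 2.19562e-01 GPa
Step 4: Convert to MPa (x1000): sigma = 219.6 MPa


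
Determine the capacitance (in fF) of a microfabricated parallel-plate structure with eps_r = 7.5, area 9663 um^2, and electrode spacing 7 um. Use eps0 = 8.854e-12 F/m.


Step 1: Convert area to m^2: A = 9663e-12 m^2
Step 2: Convert gap to m: d = 7e-6 m
Step 3: C = eps0 * eps_r * A / d
C = 8.854e-12 * 7.5 * 9663e-12 / 7e-6
Step 4: Convert to fF (multiply by 1e15).
C = 91.67 fF


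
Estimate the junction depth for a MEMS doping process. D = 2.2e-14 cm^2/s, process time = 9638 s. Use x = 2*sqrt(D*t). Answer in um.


Step 1: Compute D*t = 2.2e-14 * 9638 = 2.12036e-10 cm^2
Step 2: sqrt(D*t) = 1.4561e-05 cm
Step 3: x = 2 * 1.4561e-05 cm = 2.9122e-05 cm
Step 4: Convert to um (1 cm = 1e4 um): x = 0.291 um


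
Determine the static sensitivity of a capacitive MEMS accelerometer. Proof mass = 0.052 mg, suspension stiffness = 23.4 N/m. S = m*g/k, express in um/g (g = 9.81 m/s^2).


Step 1: Convert mass: m = 0.052 mg = 5.20e-08 kg
Step 2: S = m * g / k = 5.20e-08 * 9.81 / 23.4
Step 3: S = 2.18e-08 m/g
Step 4: Convert to um/g: S = 0.022 um/g


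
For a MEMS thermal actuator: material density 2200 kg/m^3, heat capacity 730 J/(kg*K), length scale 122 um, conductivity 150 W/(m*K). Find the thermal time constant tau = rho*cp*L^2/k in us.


Step 1: Convert L to m: L = 122e-6 m
Step 2: L^2 = (122e-6)^2 = 1.4884e-08 m^2
Step 3: tau = 2200 * 730 * 1.4884e-08 / 150 = 1.5935803e-04 s
Step 4: Convert to microseconds (multiply by 1e6).
tau = 159.358 us


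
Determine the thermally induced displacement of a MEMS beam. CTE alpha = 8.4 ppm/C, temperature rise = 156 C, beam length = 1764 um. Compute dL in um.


Step 1: Convert CTE: alpha = 8.4 ppm/C = 8.4e-6 /C
Step 2: dL = 8.4e-6 * 156 * 1764
dL = 2.3115 um


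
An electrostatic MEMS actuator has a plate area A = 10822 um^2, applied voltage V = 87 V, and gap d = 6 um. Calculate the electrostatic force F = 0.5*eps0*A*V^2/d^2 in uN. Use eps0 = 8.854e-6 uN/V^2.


Step 1: Identify parameters.
eps0 = 8.854e-6 uN/V^2, A = 10822 um^2, V = 87 V, d = 6 um
Step 2: Compute V^2 = 87^2 = 7569
Step 3: Compute d^2 = 6^2 = 36
Step 4: F = 0.5 * 8.854e-6 * 10822 * 7569 / 36
F = 10.073 uN


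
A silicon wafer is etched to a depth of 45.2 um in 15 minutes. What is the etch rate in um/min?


Step 1: Etch rate = depth / time
Step 2: rate = 45.2 / 15
rate = 3.013 um/min


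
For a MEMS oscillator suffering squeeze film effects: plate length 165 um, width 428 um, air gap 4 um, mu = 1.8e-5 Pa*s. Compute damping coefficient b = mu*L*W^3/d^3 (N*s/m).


Step 1: Convert to SI.
L = 165e-6 m, W = 428e-6 m, d = 4e-6 m
Step 2: W^3 = (428e-6)^3 = 7.84e-11 m^3
Step 3: d^3 = (4e-6)^3 = 6.40e-17 m^3
Step 4: b = 1.8e-5 * 165e-6 * 7.84e-11 / 6.40e-17
b = 3.64e-03 N*s/m


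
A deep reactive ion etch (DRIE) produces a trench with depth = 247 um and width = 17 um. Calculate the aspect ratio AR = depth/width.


Step 1: AR = depth / width
Step 2: AR = 247 / 17
AR = 14.5


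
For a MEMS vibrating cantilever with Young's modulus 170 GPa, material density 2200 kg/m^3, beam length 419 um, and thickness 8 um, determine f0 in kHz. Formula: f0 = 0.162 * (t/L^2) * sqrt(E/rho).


Step 1: Convert units to SI.
t_SI = 8e-6 m, L_SI = 419e-6 m
Step 2: Calculate sqrt(E/rho).
sqrt(170e9 / 2200) = 8790.49 m/s
Step 3: Compute f0.
f0 = 0.162 * 8e-6 / (419e-6)^2 * 8790.49 = 64891.8 Hz = 64.89 kHz


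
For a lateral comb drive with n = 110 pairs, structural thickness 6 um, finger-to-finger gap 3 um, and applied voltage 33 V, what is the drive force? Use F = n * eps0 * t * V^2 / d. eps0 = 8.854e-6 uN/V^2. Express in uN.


Step 1: Parameters: n=110, eps0=8.854e-6 uN/V^2, t=6 um, V=33 V, d=3 um
Step 2: V^2 = 1089
Step 3: F = 110 * 8.854e-6 * 6 * 1089 / 3
F = 2.121 uN


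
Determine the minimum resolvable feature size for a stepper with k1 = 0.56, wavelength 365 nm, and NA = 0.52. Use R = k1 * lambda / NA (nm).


Step 1: Identify values: k1 = 0.56, lambda = 365 nm, NA = 0.52
Step 2: R = k1 * lambda / NA
R = 0.56 * 365 / 0.52
R = 393.1 nm


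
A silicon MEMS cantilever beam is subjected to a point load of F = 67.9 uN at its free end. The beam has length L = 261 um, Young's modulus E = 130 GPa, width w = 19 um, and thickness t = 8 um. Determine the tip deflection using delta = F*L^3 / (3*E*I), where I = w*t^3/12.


Step 1: Calculate the second moment of area.
I = w * t^3 / 12 = 19 * 8^3 / 12 = 810.6667 um^4
Step 2: Convert E to consistent units (1 GPa = 1000 uN/um^2).
E = 130 GPa = 130000 uN/um^2
Step 3: Calculate tip deflection.
delta = F * L^3 / (3 * E * I)
delta = 67.9 * 261^3 / (3 * 130000 * 810.6667)
delta = 3.8184 um


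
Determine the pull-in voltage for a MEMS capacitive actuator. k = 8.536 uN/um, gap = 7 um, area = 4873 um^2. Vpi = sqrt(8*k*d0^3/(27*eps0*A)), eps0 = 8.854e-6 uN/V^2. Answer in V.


Step 1: Compute numerator: 8 * k * d0^3 = 8 * 8.536 * 7^3 = 23422.784
Step 2: Compute denominator: 27 * eps0 * A = 27 * 8.854e-6 * 4873 = 1.16493
Step 3: Vpi = sqrt(23422.784 / 1.16493)
Vpi = 141.8 V


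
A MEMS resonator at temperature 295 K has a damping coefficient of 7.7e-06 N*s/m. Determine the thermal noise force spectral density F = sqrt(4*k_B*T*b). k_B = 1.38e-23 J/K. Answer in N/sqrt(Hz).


Step 1: Compute 4 * k_B * T * b
= 4 * 1.38e-23 * 295 * 7.7e-06
= 1.2539e-25 N^2/Hz
Step 2: F_noise = sqrt(1.2539e-25)
F_noise = 3.54e-13 N/sqrt(Hz)


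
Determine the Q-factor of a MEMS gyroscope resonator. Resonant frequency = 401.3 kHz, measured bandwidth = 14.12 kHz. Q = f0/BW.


Step 1: Q = f0 / bandwidth
Step 2: Q = 401.3 / 14.12
Q = 28.4


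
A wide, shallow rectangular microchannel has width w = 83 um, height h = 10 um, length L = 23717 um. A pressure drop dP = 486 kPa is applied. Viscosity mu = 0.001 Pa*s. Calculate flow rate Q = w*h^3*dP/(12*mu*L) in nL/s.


Step 1: Convert all dimensions to SI (meters).
w = 83e-6 m, h = 10e-6 m, L = 23717e-6 m, dP = 486e3 Pa
Step 2: Q = w * h^3 * dP / (12 * mu * L)
Q = 83e-6 * (10e-6)^3 * 486e3 / (12 * 0.001 * 23717e-6) = 1.4173378e-10 m^3/s
Step 3: Convert Q from m^3/s to nL/s (1 m^3 = 1e12 nL, so multiply by 1e12).
Q = 141.734 nL/s


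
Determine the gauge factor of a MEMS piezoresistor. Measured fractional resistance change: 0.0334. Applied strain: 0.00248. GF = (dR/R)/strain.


Step 1: Identify values.
dR/R = 0.0334, strain = 0.00248
Step 2: GF = (dR/R) / strain = 0.0334 / 0.00248
GF = 13.5


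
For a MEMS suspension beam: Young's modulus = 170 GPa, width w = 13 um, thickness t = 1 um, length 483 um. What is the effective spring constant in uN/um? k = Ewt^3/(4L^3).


Step 1: Convert E to consistent units (1 GPa = 1000 uN/um^2).
E = 170 GPa = 170000 uN/um^2
Step 2: Compute t^3 = 1^3 = 1
Step 3: Compute L^3 = 483^3 = 112678587
Step 4: k = 170000 * 13 * 1 / (4 * 112678587)
k = 0.0049 uN/um


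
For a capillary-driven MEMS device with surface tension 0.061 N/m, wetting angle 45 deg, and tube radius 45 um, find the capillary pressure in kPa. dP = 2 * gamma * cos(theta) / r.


Step 1: cos(45 deg) = 0.7071
Step 2: Convert r to m: r = 45e-6 m
Step 3: dP = 2 * 0.061 * 0.7071 / 45e-6 = 1917.0 Pa
Step 4: Convert Pa to kPa (divide by 1000).
dP = 1.92 kPa


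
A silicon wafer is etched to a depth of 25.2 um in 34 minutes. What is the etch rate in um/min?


Step 1: Etch rate = depth / time
Step 2: rate = 25.2 / 34
rate = 0.741 um/min


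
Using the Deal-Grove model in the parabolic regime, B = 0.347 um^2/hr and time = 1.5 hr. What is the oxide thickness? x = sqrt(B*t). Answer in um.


Step 1: Compute B*t = 0.347 * 1.5 = 0.5205
Step 2: x = sqrt(0.5205)
x = 0.721 um


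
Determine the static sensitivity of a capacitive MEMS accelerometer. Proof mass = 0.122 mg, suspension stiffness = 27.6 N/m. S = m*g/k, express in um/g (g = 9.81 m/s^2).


Step 1: Convert mass: m = 0.122 mg = 1.22e-07 kg
Step 2: S = m * g / k = 1.22e-07 * 9.81 / 27.6
Step 3: S = 4.34e-08 m/g
Step 4: Convert to um/g: S = 0.043 um/g


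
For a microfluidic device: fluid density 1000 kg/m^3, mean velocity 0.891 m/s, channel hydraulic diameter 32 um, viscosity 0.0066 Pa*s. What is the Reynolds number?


Step 1: Convert Dh to meters: Dh = 32e-6 m
Step 2: Re = rho * v * Dh / mu
Re = 1000 * 0.891 * 32e-6 / 0.0066
Re = 4.32


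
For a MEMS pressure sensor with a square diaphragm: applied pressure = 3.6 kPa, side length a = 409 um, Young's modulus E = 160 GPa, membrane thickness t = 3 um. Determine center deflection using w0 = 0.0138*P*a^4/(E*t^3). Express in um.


Step 1: Convert pressure to compatible units (E is in GPa, so P in GPa).
P = 3.6 kPa = 3.6e-6 GPa
Step 2: Compute numerator: 0.0138 * P * a^4.
a^4 = 409^4 = 27982932961
numerator = 0.0138 * 3.6e-6 * 27982932961 = 1.39019e+03
Step 3: Compute denominator: E * t^3 = 160 * 3^3 = 4320
Step 4: w0 = numerator / denominator = 1.39019e+03 / 4320 = 0.3218 um


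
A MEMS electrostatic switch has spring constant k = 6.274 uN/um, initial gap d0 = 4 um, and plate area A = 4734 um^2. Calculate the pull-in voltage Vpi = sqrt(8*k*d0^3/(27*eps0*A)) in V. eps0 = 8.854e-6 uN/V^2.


Step 1: Compute numerator: 8 * k * d0^3 = 8 * 6.274 * 4^3 = 3212.288
Step 2: Compute denominator: 27 * eps0 * A = 27 * 8.854e-6 * 4734 = 1.131701
Step 3: Vpi = sqrt(3212.288 / 1.131701)
Vpi = 53.28 V


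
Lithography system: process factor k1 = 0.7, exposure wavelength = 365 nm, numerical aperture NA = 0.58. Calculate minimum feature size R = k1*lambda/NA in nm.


Step 1: Identify values: k1 = 0.7, lambda = 365 nm, NA = 0.58
Step 2: R = k1 * lambda / NA
R = 0.7 * 365 / 0.58
R = 440.5 nm


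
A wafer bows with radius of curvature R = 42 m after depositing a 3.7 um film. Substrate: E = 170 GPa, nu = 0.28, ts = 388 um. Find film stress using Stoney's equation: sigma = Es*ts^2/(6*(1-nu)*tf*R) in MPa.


Step 1: Compute numerator: Es * ts^2 = 170 * 388^2 = 25592480 (GPa*um^2)
Step 2: Compute denominator (R in um): 6*(1-nu)*tf*R = 6*0.72*3.7*42e6 = 671328000.0 (um^2)
Step 3: sigma (GPa) = 25592480 / 671328000.0 = 3.8122e-02 GPa
Step 4: Convert to MPa (x1000): sigma = 38.1 MPa


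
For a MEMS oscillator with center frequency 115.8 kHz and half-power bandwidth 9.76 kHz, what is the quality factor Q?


Step 1: Q = f0 / bandwidth
Step 2: Q = 115.8 / 9.76
Q = 11.9


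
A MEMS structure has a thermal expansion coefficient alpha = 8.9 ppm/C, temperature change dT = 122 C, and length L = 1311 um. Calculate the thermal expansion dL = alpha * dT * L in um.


Step 1: Convert CTE: alpha = 8.9 ppm/C = 8.9e-6 /C
Step 2: dL = 8.9e-6 * 122 * 1311
dL = 1.4235 um


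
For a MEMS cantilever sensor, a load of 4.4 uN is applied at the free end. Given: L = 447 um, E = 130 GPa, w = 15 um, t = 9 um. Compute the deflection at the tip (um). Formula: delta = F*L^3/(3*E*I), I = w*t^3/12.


Step 1: Calculate the second moment of area.
I = w * t^3 / 12 = 15 * 9^3 / 12 = 911.25 um^4
Step 2: Convert E to consistent units (1 GPa = 1000 uN/um^2).
E = 130 GPa = 130000 uN/um^2
Step 3: Calculate tip deflection.
delta = F * L^3 / (3 * E * I)
delta = 4.4 * 447^3 / (3 * 130000 * 911.25)
delta = 1.1058 um


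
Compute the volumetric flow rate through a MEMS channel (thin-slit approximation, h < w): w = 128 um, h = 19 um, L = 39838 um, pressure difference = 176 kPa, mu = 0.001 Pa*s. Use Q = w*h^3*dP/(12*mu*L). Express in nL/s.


Step 1: Convert all dimensions to SI (meters).
w = 128e-6 m, h = 19e-6 m, L = 39838e-6 m, dP = 176e3 Pa
Step 2: Q = w * h^3 * dP / (12 * mu * L)
Q = 128e-6 * (19e-6)^3 * 176e3 / (12 * 0.001 * 39838e-6) = 3.2322479e-10 m^3/s
Step 3: Convert Q from m^3/s to nL/s (1 m^3 = 1e12 nL, so multiply by 1e12).
Q = 323.225 nL/s


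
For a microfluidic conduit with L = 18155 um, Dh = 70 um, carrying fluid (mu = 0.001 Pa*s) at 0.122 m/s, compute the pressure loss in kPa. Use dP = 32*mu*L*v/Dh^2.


Step 1: Convert to SI: L = 18155e-6 m, Dh = 70e-6 m
Step 2: dP = 32 * 0.001 * 18155e-6 * 0.122 / (70e-6)^2
Step 3: dP = 14464.72 Pa
Step 4: Convert to kPa: dP = 14.46 kPa


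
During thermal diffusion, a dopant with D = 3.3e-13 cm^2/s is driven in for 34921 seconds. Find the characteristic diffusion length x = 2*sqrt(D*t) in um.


Step 1: Compute D*t = 3.3e-13 * 34921 = 1.152393e-08 cm^2
Step 2: sqrt(D*t) = 1.0735e-04 cm
Step 3: x = 2 * 1.0735e-04 cm = 2.147e-04 cm
Step 4: Convert to um (1 cm = 1e4 um): x = 2.147 um


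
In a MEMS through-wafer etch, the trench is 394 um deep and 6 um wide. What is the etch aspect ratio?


Step 1: AR = depth / width
Step 2: AR = 394 / 6
AR = 65.7


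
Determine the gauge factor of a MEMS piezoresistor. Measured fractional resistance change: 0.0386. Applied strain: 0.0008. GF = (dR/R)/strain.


Step 1: Identify values.
dR/R = 0.0386, strain = 0.0008
Step 2: GF = (dR/R) / strain = 0.0386 / 0.0008
GF = 48.3


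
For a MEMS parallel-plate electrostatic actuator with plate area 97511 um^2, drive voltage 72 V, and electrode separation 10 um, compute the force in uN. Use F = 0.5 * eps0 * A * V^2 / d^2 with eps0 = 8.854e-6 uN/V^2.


Step 1: Identify parameters.
eps0 = 8.854e-6 uN/V^2, A = 97511 um^2, V = 72 V, d = 10 um
Step 2: Compute V^2 = 72^2 = 5184
Step 3: Compute d^2 = 10^2 = 100
Step 4: F = 0.5 * 8.854e-6 * 97511 * 5184 / 100
F = 22.378 uN


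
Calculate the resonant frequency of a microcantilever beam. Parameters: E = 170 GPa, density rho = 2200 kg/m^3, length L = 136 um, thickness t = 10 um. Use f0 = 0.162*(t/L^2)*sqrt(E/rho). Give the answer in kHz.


Step 1: Convert units to SI.
t_SI = 10e-6 m, L_SI = 136e-6 m
Step 2: Calculate sqrt(E/rho).
sqrt(170e9 / 2200) = 8790.49 m/s
Step 3: Compute f0.
f0 = 0.162 * 10e-6 / (136e-6)^2 * 8790.49 = 769928.3 Hz = 769.93 kHz


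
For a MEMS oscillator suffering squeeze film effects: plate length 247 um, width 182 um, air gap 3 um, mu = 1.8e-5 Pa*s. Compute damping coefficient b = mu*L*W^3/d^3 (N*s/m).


Step 1: Convert to SI.
L = 247e-6 m, W = 182e-6 m, d = 3e-6 m
Step 2: W^3 = (182e-6)^3 = 6.03e-12 m^3
Step 3: d^3 = (3e-6)^3 = 2.70e-17 m^3
Step 4: b = 1.8e-5 * 247e-6 * 6.03e-12 / 2.70e-17
b = 9.93e-04 N*s/m


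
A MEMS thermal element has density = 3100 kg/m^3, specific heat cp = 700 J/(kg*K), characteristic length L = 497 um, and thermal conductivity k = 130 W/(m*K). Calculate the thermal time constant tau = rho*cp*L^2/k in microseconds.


Step 1: Convert L to m: L = 497e-6 m
Step 2: L^2 = (497e-6)^2 = 2.47009e-07 m^2
Step 3: tau = 3100 * 700 * 2.47009e-07 / 130 = 4.1231502e-03 s
Step 4: Convert to microseconds (multiply by 1e6).
tau = 4123.15 us


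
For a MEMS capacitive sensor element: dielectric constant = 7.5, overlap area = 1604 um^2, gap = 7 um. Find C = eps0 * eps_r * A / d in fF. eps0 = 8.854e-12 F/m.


Step 1: Convert area to m^2: A = 1604e-12 m^2
Step 2: Convert gap to m: d = 7e-6 m
Step 3: C = eps0 * eps_r * A / d
C = 8.854e-12 * 7.5 * 1604e-12 / 7e-6
Step 4: Convert to fF (multiply by 1e15).
C = 15.22 fF


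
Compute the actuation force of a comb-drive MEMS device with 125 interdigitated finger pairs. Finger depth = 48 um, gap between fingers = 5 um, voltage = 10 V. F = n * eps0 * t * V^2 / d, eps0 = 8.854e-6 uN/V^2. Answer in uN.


Step 1: Parameters: n=125, eps0=8.854e-6 uN/V^2, t=48 um, V=10 V, d=5 um
Step 2: V^2 = 100
Step 3: F = 125 * 8.854e-6 * 48 * 100 / 5
F = 1.062 uN


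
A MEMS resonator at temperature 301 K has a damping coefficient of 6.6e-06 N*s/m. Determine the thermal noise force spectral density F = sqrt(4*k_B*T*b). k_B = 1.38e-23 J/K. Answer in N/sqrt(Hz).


Step 1: Compute 4 * k_B * T * b
= 4 * 1.38e-23 * 301 * 6.6e-06
= 1.0966e-25 N^2/Hz
Step 2: F_noise = sqrt(1.0966e-25)
F_noise = 3.31e-13 N/sqrt(Hz)


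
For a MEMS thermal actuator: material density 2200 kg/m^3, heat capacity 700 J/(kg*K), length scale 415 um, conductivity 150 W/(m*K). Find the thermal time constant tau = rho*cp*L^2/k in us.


Step 1: Convert L to m: L = 415e-6 m
Step 2: L^2 = (415e-6)^2 = 1.72225e-07 m^2
Step 3: tau = 2200 * 700 * 1.72225e-07 / 150 = 1.76817667e-03 s
Step 4: Convert to microseconds (multiply by 1e6).
tau = 1768.177 us


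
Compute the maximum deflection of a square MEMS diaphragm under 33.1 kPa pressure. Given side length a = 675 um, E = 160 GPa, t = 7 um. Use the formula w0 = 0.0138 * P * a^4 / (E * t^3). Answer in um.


Step 1: Convert pressure to compatible units (E is in GPa, so P in GPa).
P = 33.1 kPa = 33.1e-6 GPa
Step 2: Compute numerator: 0.0138 * P * a^4.
a^4 = 675^4 = 207594140625
numerator = 0.0138 * 33.1e-6 * 207594140625 = 9.482485e+04
Step 3: Compute denominator: E * t^3 = 160 * 7^3 = 54880
Step 4: w0 = numerator / denominator = 9.482485e+04 / 54880 = 1.7279 um


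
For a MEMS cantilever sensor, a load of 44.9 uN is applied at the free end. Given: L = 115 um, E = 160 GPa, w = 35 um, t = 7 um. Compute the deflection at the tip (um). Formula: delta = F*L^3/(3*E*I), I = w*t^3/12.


Step 1: Calculate the second moment of area.
I = w * t^3 / 12 = 35 * 7^3 / 12 = 1000.4167 um^4
Step 2: Convert E to consistent units (1 GPa = 1000 uN/um^2).
E = 160 GPa = 160000 uN/um^2
Step 3: Calculate tip deflection.
delta = F * L^3 / (3 * E * I)
delta = 44.9 * 115^3 / (3 * 160000 * 1000.4167)
delta = 0.1422 um


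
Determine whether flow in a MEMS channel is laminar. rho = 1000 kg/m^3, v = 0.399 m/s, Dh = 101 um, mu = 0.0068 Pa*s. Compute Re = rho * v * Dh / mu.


Step 1: Convert Dh to meters: Dh = 101e-6 m
Step 2: Re = rho * v * Dh / mu
Re = 1000 * 0.399 * 101e-6 / 0.0068
Re = 5.926
Since Re = 5.926 is below ~2300, the flow is laminar.


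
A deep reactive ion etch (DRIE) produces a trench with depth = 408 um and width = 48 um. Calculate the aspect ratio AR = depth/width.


Step 1: AR = depth / width
Step 2: AR = 408 / 48
AR = 8.5


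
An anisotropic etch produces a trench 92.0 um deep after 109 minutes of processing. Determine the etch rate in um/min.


Step 1: Etch rate = depth / time
Step 2: rate = 92.0 / 109
rate = 0.844 um/min


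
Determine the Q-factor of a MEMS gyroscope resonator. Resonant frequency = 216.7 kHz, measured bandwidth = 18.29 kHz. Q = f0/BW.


Step 1: Q = f0 / bandwidth
Step 2: Q = 216.7 / 18.29
Q = 11.8


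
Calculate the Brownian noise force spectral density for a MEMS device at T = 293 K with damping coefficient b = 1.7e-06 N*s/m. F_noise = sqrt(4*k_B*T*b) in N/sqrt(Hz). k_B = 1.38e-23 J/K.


Step 1: Compute 4 * k_B * T * b
= 4 * 1.38e-23 * 293 * 1.7e-06
= 2.7495e-26 N^2/Hz
Step 2: F_noise = sqrt(2.7495e-26)
F_noise = 1.66e-13 N/sqrt(Hz)


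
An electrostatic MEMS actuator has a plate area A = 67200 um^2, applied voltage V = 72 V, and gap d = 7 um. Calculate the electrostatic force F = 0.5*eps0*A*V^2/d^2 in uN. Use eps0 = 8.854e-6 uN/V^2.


Step 1: Identify parameters.
eps0 = 8.854e-6 uN/V^2, A = 67200 um^2, V = 72 V, d = 7 um
Step 2: Compute V^2 = 72^2 = 5184
Step 3: Compute d^2 = 7^2 = 49
Step 4: F = 0.5 * 8.854e-6 * 67200 * 5184 / 49
F = 31.474 uN


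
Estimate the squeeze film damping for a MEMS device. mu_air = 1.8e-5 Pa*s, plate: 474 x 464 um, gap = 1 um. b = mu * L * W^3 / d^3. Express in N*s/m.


Step 1: Convert to SI.
L = 474e-6 m, W = 464e-6 m, d = 1e-6 m
Step 2: W^3 = (464e-6)^3 = 9.99e-11 m^3
Step 3: d^3 = (1e-6)^3 = 1.00e-18 m^3
Step 4: b = 1.8e-5 * 474e-6 * 9.99e-11 / 1.00e-18
b = 8.52e-01 N*s/m


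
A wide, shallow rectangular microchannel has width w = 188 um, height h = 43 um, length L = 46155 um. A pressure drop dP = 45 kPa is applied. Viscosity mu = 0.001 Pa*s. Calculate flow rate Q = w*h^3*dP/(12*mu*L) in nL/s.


Step 1: Convert all dimensions to SI (meters).
w = 188e-6 m, h = 43e-6 m, L = 46155e-6 m, dP = 45e3 Pa
Step 2: Q = w * h^3 * dP / (12 * mu * L)
Q = 188e-6 * (43e-6)^3 * 45e3 / (12 * 0.001 * 46155e-6) = 1.21443906e-09 m^3/s
Step 3: Convert Q from m^3/s to nL/s (1 m^3 = 1e12 nL, so multiply by 1e12).
Q = 1214.439 nL/s


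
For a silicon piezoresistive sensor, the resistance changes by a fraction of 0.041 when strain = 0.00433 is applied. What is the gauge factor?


Step 1: Identify values.
dR/R = 0.041, strain = 0.00433
Step 2: GF = (dR/R) / strain = 0.041 / 0.00433
GF = 9.5


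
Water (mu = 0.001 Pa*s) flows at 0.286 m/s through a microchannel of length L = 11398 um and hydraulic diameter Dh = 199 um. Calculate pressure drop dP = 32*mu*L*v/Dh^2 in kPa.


Step 1: Convert to SI: L = 11398e-6 m, Dh = 199e-6 m
Step 2: dP = 32 * 0.001 * 11398e-6 * 0.286 / (199e-6)^2
Step 3: dP = 2634.14 Pa
Step 4: Convert to kPa: dP = 2.63 kPa


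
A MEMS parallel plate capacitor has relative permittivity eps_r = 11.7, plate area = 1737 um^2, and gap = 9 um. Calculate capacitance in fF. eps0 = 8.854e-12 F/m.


Step 1: Convert area to m^2: A = 1737e-12 m^2
Step 2: Convert gap to m: d = 9e-6 m
Step 3: C = eps0 * eps_r * A / d
C = 8.854e-12 * 11.7 * 1737e-12 / 9e-6
Step 4: Convert to fF (multiply by 1e15).
C = 19.99 fF


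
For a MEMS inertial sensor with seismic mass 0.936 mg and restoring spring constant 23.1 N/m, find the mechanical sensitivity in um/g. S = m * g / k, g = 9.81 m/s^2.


Step 1: Convert mass: m = 0.936 mg = 9.36e-07 kg
Step 2: S = m * g / k = 9.36e-07 * 9.81 / 23.1
Step 3: S = 3.97e-07 m/g
Step 4: Convert to um/g: S = 0.397 um/g


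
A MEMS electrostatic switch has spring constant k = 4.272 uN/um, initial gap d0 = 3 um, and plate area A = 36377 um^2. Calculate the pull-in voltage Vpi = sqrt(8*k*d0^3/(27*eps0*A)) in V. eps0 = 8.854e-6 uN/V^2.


Step 1: Compute numerator: 8 * k * d0^3 = 8 * 4.272 * 3^3 = 922.752
Step 2: Compute denominator: 27 * eps0 * A = 27 * 8.854e-6 * 36377 = 8.696213
Step 3: Vpi = sqrt(922.752 / 8.696213)
Vpi = 10.3 V


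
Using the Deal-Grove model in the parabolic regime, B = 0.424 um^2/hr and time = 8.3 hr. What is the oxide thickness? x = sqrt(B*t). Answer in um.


Step 1: Compute B*t = 0.424 * 8.3 = 3.5192
Step 2: x = sqrt(3.5192)
x = 1.876 um


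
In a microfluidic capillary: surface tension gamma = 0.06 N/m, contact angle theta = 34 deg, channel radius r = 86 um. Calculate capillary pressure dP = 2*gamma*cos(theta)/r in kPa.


Step 1: cos(34 deg) = 0.829
Step 2: Convert r to m: r = 86e-6 m
Step 3: dP = 2 * 0.06 * 0.829 / 86e-6 = 1156.7 Pa
Step 4: Convert Pa to kPa (divide by 1000).
dP = 1.16 kPa


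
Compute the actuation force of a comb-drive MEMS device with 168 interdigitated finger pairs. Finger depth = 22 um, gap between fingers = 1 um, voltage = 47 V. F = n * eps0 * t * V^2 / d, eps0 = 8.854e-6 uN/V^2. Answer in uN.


Step 1: Parameters: n=168, eps0=8.854e-6 uN/V^2, t=22 um, V=47 V, d=1 um
Step 2: V^2 = 2209
Step 3: F = 168 * 8.854e-6 * 22 * 2209 / 1
F = 72.288 uN


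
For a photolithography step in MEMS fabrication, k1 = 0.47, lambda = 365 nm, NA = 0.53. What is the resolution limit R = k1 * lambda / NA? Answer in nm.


Step 1: Identify values: k1 = 0.47, lambda = 365 nm, NA = 0.53
Step 2: R = k1 * lambda / NA
R = 0.47 * 365 / 0.53
R = 323.7 nm


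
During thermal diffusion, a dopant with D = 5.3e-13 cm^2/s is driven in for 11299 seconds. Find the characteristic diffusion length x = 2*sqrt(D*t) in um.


Step 1: Compute D*t = 5.3e-13 * 11299 = 5.98847e-09 cm^2
Step 2: sqrt(D*t) = 7.73852e-05 cm
Step 3: x = 2 * 7.73852e-05 cm = 1.547704e-04 cm
Step 4: Convert to um (1 cm = 1e4 um): x = 1.548 um


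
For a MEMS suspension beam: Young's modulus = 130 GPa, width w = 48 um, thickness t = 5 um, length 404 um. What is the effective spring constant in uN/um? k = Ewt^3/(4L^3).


Step 1: Convert E to consistent units (1 GPa = 1000 uN/um^2).
E = 130 GPa = 130000 uN/um^2
Step 2: Compute t^3 = 5^3 = 125
Step 3: Compute L^3 = 404^3 = 65939264
Step 4: k = 130000 * 48 * 125 / (4 * 65939264)
k = 2.9573 uN/um


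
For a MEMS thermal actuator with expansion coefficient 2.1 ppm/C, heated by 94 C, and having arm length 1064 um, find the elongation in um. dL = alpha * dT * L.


Step 1: Convert CTE: alpha = 2.1 ppm/C = 2.1e-6 /C
Step 2: dL = 2.1e-6 * 94 * 1064
dL = 0.21 um


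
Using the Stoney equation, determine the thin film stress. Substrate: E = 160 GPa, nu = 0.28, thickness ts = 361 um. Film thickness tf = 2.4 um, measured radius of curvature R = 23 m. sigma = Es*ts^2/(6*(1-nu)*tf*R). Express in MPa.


Step 1: Compute numerator: Es * ts^2 = 160 * 361^2 = 20851360 (GPa*um^2)
Step 2: Compute denominator (R in um): 6*(1-nu)*tf*R = 6*0.72*2.4*23e6 = 238464000.0 (um^2)
Step 3: sigma (GPa) = 20851360 / 238464000.0 = 8.744e-02 GPa
Step 4: Convert to MPa (x1000): sigma = 87.4 MPa


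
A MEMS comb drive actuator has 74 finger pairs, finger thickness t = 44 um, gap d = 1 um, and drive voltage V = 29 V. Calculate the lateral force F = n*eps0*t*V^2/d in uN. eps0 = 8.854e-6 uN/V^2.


Step 1: Parameters: n=74, eps0=8.854e-6 uN/V^2, t=44 um, V=29 V, d=1 um
Step 2: V^2 = 841
Step 3: F = 74 * 8.854e-6 * 44 * 841 / 1
F = 24.245 uN


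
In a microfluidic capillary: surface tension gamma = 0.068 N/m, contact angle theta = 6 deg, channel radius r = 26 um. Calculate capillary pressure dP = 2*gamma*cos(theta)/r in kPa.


Step 1: cos(6 deg) = 0.9945
Step 2: Convert r to m: r = 26e-6 m
Step 3: dP = 2 * 0.068 * 0.9945 / 26e-6 = 5202.0 Pa
Step 4: Convert Pa to kPa (divide by 1000).
dP = 5.2 kPa


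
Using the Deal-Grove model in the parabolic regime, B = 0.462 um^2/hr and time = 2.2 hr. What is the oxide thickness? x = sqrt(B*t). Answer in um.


Step 1: Compute B*t = 0.462 * 2.2 = 1.0164
Step 2: x = sqrt(1.0164)
x = 1.008 um


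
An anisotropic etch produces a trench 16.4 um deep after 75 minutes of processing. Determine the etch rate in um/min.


Step 1: Etch rate = depth / time
Step 2: rate = 16.4 / 75
rate = 0.219 um/min


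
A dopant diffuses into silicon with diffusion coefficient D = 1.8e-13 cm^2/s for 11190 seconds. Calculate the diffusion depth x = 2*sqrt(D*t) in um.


Step 1: Compute D*t = 1.8e-13 * 11190 = 2.0142e-09 cm^2
Step 2: sqrt(D*t) = 4.488e-05 cm
Step 3: x = 2 * 4.488e-05 cm = 8.976e-05 cm
Step 4: Convert to um (1 cm = 1e4 um): x = 0.898 um


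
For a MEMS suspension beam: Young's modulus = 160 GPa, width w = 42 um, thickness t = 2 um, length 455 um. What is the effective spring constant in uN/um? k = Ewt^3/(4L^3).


Step 1: Convert E to consistent units (1 GPa = 1000 uN/um^2).
E = 160 GPa = 160000 uN/um^2
Step 2: Compute t^3 = 2^3 = 8
Step 3: Compute L^3 = 455^3 = 94196375
Step 4: k = 160000 * 42 * 8 / (4 * 94196375)
k = 0.1427 uN/um


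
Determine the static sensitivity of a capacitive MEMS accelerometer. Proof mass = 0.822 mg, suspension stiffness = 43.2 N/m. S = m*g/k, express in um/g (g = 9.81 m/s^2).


Step 1: Convert mass: m = 0.822 mg = 8.22e-07 kg
Step 2: S = m * g / k = 8.22e-07 * 9.81 / 43.2
Step 3: S = 1.87e-07 m/g
Step 4: Convert to um/g: S = 0.187 um/g


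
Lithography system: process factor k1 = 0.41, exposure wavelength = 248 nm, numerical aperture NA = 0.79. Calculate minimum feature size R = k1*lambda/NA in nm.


Step 1: Identify values: k1 = 0.41, lambda = 248 nm, NA = 0.79
Step 2: R = k1 * lambda / NA
R = 0.41 * 248 / 0.79
R = 128.7 nm


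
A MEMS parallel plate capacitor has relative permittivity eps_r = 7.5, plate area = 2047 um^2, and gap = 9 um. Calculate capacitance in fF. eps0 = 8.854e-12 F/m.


Step 1: Convert area to m^2: A = 2047e-12 m^2
Step 2: Convert gap to m: d = 9e-6 m
Step 3: C = eps0 * eps_r * A / d
C = 8.854e-12 * 7.5 * 2047e-12 / 9e-6
Step 4: Convert to fF (multiply by 1e15).
C = 15.1 fF


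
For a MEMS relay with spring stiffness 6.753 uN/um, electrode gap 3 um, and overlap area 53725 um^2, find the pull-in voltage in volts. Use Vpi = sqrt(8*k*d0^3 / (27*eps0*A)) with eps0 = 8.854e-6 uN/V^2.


Step 1: Compute numerator: 8 * k * d0^3 = 8 * 6.753 * 3^3 = 1458.648
Step 2: Compute denominator: 27 * eps0 * A = 27 * 8.854e-6 * 53725 = 12.843391
Step 3: Vpi = sqrt(1458.648 / 12.843391)
Vpi = 10.66 V


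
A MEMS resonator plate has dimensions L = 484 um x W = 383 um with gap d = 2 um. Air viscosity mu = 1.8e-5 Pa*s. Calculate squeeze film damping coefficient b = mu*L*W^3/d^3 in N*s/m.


Step 1: Convert to SI.
L = 484e-6 m, W = 383e-6 m, d = 2e-6 m
Step 2: W^3 = (383e-6)^3 = 5.62e-11 m^3
Step 3: d^3 = (2e-6)^3 = 8.00e-18 m^3
Step 4: b = 1.8e-5 * 484e-6 * 5.62e-11 / 8.00e-18
b = 6.12e-02 N*s/m


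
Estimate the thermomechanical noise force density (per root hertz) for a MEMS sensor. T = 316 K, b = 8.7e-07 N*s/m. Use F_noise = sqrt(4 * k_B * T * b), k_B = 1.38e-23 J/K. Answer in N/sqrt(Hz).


Step 1: Compute 4 * k_B * T * b
= 4 * 1.38e-23 * 316 * 8.7e-07
= 1.5176e-26 N^2/Hz
Step 2: F_noise = sqrt(1.5176e-26)
F_noise = 1.23e-13 N/sqrt(Hz)


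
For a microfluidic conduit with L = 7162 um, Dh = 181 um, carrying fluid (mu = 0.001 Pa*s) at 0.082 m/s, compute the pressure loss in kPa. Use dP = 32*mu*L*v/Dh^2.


Step 1: Convert to SI: L = 7162e-6 m, Dh = 181e-6 m
Step 2: dP = 32 * 0.001 * 7162e-6 * 0.082 / (181e-6)^2
Step 3: dP = 573.64 Pa
Step 4: Convert to kPa: dP = 0.57 kPa


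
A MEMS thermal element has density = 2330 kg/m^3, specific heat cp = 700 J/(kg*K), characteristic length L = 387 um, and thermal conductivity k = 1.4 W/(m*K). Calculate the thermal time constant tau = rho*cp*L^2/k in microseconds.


Step 1: Convert L to m: L = 387e-6 m
Step 2: L^2 = (387e-6)^2 = 1.49769e-07 m^2
Step 3: tau = 2330 * 700 * 1.49769e-07 / 1.4 = 1.74480885e-01 s
Step 4: Convert to microseconds (multiply by 1e6).
tau = 174480.885 us


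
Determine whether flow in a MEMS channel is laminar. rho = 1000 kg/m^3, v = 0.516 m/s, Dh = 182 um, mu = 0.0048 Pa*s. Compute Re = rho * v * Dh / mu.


Step 1: Convert Dh to meters: Dh = 182e-6 m
Step 2: Re = rho * v * Dh / mu
Re = 1000 * 0.516 * 182e-6 / 0.0048
Re = 19.565
Since Re = 19.565 is below ~2300, the flow is laminar.


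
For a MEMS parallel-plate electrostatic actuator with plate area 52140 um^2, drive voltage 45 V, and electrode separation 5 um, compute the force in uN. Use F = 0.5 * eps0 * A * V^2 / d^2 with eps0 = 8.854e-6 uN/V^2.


Step 1: Identify parameters.
eps0 = 8.854e-6 uN/V^2, A = 52140 um^2, V = 45 V, d = 5 um
Step 2: Compute V^2 = 45^2 = 2025
Step 3: Compute d^2 = 5^2 = 25
Step 4: F = 0.5 * 8.854e-6 * 52140 * 2025 / 25
F = 18.697 uN


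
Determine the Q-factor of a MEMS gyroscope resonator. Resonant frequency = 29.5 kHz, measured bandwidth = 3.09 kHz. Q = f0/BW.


Step 1: Q = f0 / bandwidth
Step 2: Q = 29.5 / 3.09
Q = 9.5


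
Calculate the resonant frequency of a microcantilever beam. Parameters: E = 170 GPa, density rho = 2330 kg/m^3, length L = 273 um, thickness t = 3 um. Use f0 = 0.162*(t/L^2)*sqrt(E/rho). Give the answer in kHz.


Step 1: Convert units to SI.
t_SI = 3e-6 m, L_SI = 273e-6 m
Step 2: Calculate sqrt(E/rho).
sqrt(170e9 / 2330) = 8541.74 m/s
Step 3: Compute f0.
f0 = 0.162 * 3e-6 / (273e-6)^2 * 8541.74 = 55700.3 Hz = 55.7 kHz


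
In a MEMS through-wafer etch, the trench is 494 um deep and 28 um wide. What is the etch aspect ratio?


Step 1: AR = depth / width
Step 2: AR = 494 / 28
AR = 17.6


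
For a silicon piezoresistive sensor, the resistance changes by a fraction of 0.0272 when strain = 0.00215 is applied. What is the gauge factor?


Step 1: Identify values.
dR/R = 0.0272, strain = 0.00215
Step 2: GF = (dR/R) / strain = 0.0272 / 0.00215
GF = 12.7


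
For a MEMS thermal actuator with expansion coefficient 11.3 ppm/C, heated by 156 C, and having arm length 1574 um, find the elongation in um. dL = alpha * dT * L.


Step 1: Convert CTE: alpha = 11.3 ppm/C = 11.3e-6 /C
Step 2: dL = 11.3e-6 * 156 * 1574
dL = 2.7746 um


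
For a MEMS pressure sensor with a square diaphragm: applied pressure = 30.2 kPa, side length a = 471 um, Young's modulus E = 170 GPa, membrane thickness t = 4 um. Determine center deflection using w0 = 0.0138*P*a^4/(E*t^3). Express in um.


Step 1: Convert pressure to compatible units (E is in GPa, so P in GPa).
P = 30.2 kPa = 30.2e-6 GPa
Step 2: Compute numerator: 0.0138 * P * a^4.
a^4 = 471^4 = 49213429281
numerator = 0.0138 * 30.2e-6 * 49213429281 = 2.051019e+04
Step 3: Compute denominator: E * t^3 = 170 * 4^3 = 10880
Step 4: w0 = numerator / denominator = 2.051019e+04 / 10880 = 1.8851 um


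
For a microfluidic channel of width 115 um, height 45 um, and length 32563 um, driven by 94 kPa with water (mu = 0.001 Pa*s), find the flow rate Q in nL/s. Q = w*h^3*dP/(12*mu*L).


Step 1: Convert all dimensions to SI (meters).
w = 115e-6 m, h = 45e-6 m, L = 32563e-6 m, dP = 94e3 Pa
Step 2: Q = w * h^3 * dP / (12 * mu * L)
Q = 115e-6 * (45e-6)^3 * 94e3 / (12 * 0.001 * 32563e-6) = 2.52091139e-09 m^3/s
Step 3: Convert Q from m^3/s to nL/s (1 m^3 = 1e12 nL, so multiply by 1e12).
Q = 2520.911 nL/s


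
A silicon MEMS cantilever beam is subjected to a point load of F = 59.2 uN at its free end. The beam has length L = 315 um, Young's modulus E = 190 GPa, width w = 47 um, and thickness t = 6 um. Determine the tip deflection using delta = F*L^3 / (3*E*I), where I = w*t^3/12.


Step 1: Calculate the second moment of area.
I = w * t^3 / 12 = 47 * 6^3 / 12 = 846.0 um^4
Step 2: Convert E to consistent units (1 GPa = 1000 uN/um^2).
E = 190 GPa = 190000 uN/um^2
Step 3: Calculate tip deflection.
delta = F * L^3 / (3 * E * I)
delta = 59.2 * 315^3 / (3 * 190000 * 846.0)
delta = 3.8371 um


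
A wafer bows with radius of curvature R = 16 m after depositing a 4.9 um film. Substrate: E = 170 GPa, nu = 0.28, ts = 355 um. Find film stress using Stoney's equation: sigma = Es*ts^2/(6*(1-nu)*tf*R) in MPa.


Step 1: Compute numerator: Es * ts^2 = 170 * 355^2 = 21424250 (GPa*um^2)
Step 2: Compute denominator (R in um): 6*(1-nu)*tf*R = 6*0.72*4.9*16e6 = 338688000.0 (um^2)
Step 3: sigma (GPa) = 21424250 / 338688000.0 = 6.3257e-02 GPa
Step 4: Convert to MPa (x1000): sigma = 63.3 MPa


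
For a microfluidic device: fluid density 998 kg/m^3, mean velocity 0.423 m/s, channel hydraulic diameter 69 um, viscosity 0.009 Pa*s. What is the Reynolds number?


Step 1: Convert Dh to meters: Dh = 69e-6 m
Step 2: Re = rho * v * Dh / mu
Re = 998 * 0.423 * 69e-6 / 0.009
Re = 3.237


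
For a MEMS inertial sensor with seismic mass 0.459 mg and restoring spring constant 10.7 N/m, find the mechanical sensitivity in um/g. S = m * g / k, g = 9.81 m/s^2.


Step 1: Convert mass: m = 0.459 mg = 4.59e-07 kg
Step 2: S = m * g / k = 4.59e-07 * 9.81 / 10.7
Step 3: S = 4.21e-07 m/g
Step 4: Convert to um/g: S = 0.421 um/g


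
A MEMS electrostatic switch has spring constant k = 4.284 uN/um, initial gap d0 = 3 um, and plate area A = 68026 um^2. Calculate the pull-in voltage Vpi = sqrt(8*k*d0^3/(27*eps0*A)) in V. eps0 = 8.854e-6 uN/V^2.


Step 1: Compute numerator: 8 * k * d0^3 = 8 * 4.284 * 3^3 = 925.344
Step 2: Compute denominator: 27 * eps0 * A = 27 * 8.854e-6 * 68026 = 16.26216
Step 3: Vpi = sqrt(925.344 / 16.26216)
Vpi = 7.54 V


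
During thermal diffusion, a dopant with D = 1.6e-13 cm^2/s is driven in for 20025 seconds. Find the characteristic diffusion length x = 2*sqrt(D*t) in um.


Step 1: Compute D*t = 1.6e-13 * 20025 = 3.204e-09 cm^2
Step 2: sqrt(D*t) = 5.66039e-05 cm
Step 3: x = 2 * 5.66039e-05 cm = 1.132078e-04 cm
Step 4: Convert to um (1 cm = 1e4 um): x = 1.132 um


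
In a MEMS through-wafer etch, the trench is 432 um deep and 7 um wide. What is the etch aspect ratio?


Step 1: AR = depth / width
Step 2: AR = 432 / 7
AR = 61.7


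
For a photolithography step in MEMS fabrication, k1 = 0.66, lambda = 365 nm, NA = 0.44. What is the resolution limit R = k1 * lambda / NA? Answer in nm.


Step 1: Identify values: k1 = 0.66, lambda = 365 nm, NA = 0.44
Step 2: R = k1 * lambda / NA
R = 0.66 * 365 / 0.44
R = 547.5 nm


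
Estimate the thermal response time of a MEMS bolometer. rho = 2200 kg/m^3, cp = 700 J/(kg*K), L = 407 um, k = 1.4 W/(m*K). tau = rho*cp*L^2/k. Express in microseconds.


Step 1: Convert L to m: L = 407e-6 m
Step 2: L^2 = (407e-6)^2 = 1.65649e-07 m^2
Step 3: tau = 2200 * 700 * 1.65649e-07 / 1.4 = 1.822139e-01 s
Step 4: Convert to microseconds (multiply by 1e6).
tau = 182213.9 us


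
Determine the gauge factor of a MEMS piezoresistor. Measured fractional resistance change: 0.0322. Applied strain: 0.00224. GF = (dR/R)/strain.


Step 1: Identify values.
dR/R = 0.0322, strain = 0.00224
Step 2: GF = (dR/R) / strain = 0.0322 / 0.00224
GF = 14.4


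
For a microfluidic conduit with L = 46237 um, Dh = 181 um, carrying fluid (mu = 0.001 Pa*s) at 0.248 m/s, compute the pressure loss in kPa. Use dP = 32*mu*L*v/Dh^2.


Step 1: Convert to SI: L = 46237e-6 m, Dh = 181e-6 m
Step 2: dP = 32 * 0.001 * 46237e-6 * 0.248 / (181e-6)^2
Step 3: dP = 11200.42 Pa
Step 4: Convert to kPa: dP = 11.2 kPa


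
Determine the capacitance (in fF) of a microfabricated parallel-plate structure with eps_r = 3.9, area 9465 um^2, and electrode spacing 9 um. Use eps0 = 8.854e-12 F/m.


Step 1: Convert area to m^2: A = 9465e-12 m^2
Step 2: Convert gap to m: d = 9e-6 m
Step 3: C = eps0 * eps_r * A / d
C = 8.854e-12 * 3.9 * 9465e-12 / 9e-6
Step 4: Convert to fF (multiply by 1e15).
C = 36.31 fF


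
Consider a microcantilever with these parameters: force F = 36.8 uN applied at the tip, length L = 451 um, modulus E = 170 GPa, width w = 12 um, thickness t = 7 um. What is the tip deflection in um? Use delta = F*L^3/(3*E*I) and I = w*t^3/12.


Step 1: Calculate the second moment of area.
I = w * t^3 / 12 = 12 * 7^3 / 12 = 343.0 um^4
Step 2: Convert E to consistent units (1 GPa = 1000 uN/um^2).
E = 170 GPa = 170000 uN/um^2
Step 3: Calculate tip deflection.
delta = F * L^3 / (3 * E * I)
delta = 36.8 * 451^3 / (3 * 170000 * 343.0)
delta = 19.298 um
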